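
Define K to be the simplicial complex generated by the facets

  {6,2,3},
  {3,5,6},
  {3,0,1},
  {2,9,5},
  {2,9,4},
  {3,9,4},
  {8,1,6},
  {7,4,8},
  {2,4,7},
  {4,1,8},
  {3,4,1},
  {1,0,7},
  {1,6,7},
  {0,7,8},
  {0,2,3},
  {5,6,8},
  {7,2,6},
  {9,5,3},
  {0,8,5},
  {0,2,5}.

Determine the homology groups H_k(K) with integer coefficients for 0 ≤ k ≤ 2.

Order the vertices as 0 < 1 < 2 < 3 < 4 < 5 < 6 < 7 < 8 < 9. Listing each simplex with vertices in this order, K has dimension 2 with simplices:

  0-simplices (10): [0], [1], [2], [3], [4], [5], [6], [7], [8], [9]
  1-simplices (30): (30 of them)
  2-simplices (20): (20 of them)

so the chain groups are C_0 ≅ Z^10, C_1 ≅ Z^30, C_2 ≅ Z^20.

∂_1: C_1 → C_0 sends each edge [p,q] (with p < q) to q − p. For instance
  ∂[1,4] = [4] − [1].
As a 10×30 matrix over Z this has rank 9, with invariant factors (1,1,1,1,1,1,1,1,1).

∂_2: C_2 → C_1 maps a triangle to the signed sum of its edges. For instance
  ∂[5,6,8] = [6,8] − [5,8] + [5,6],
  ∂[2,4,7] = [4,7] − [2,7] + [2,4].
The resulting 30×20 matrix has rank 20, and its Smith normal form has invariant factors (1,1,1,1,1,1,1,1,1,1,1,1,1,1,1,1,1,1,1,2).

Reading off H_k = ker ∂_k / im ∂_{k+1}:

  H_0: rank C_0 − rank ∂_1 = 10 − 9 = 1, and the invariant factors of ∂_1 are all 1, so H_0 ≅ Z.
  H_1: rank ker ∂_1 − rank ∂_2 = (30 − 9) − 20 = 1, and ∂_2 has invariant factor 2 > 1, so H_1 ≅ Z ⊕ Z_2.
  H_2: rank ker ∂_2 − rank ∂_3 = (20 − 20) − 0 = 0, and there is no ∂_3, so H_2 ≅ 0.

H_0 = Z,  H_1 = Z ⊕ Z_2,  H_2 = 0.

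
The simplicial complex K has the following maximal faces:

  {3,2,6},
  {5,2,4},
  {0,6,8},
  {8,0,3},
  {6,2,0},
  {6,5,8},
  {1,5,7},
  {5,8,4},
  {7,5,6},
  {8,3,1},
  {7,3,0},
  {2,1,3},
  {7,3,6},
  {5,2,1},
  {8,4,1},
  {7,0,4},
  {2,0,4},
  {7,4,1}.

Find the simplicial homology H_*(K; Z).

H_0 = Z,  H_1 = Z × Z/2,  H_2 = 0.

Fix the vertex order 0 < 1 < 2 < 3 < 4 < 5 < 6 < 7 < 8 and write every simplex with vertices in increasing order. Then dim K = 2 and the simplices of K are:

  0-simplices (9): [0], [1], [2], [3], [4], [5], [6], [7], [8]
  1-simplices (27): (27 of them)
  2-simplices (18): [0,2,4], [0,2,6], [0,3,7], [0,3,8], [0,4,7], [0,6,8], [1,2,3], [1,2,5], [1,3,8], [1,4,7], [1,4,8], [1,5,7], [2,3,6], [2,4,5], [3,6,7], [4,5,8], [5,6,7], [5,6,8]

giving chain groups C_0 ≅ Z^9, C_1 ≅ Z^27, C_2 ≅ Z^18.

The boundary map ∂_1: C_1 → C_0 sends each edge [p,q] (with p < q) to q − p. For instance
  ∂[2,6] = [6] − [2].
As a 9×27 matrix over Z this has rank 8, with invariant factors (1,1,1,1,1,1,1,1).

The boundary map ∂_2: C_2 → C_1 sends each 2-simplex [p,q,r] to [q,r] − [p,r] + [p,q]. For instance
  ∂[0,2,4] = [2,4] − [0,4] + [0,2],
  ∂[0,6,8] = [6,8] − [0,8] + [0,6].
This gives a 27×18 integer matrix of rank 18; reducing to Smith normal form yields diagonal entries (1,1,1,1,1,1,1,1,1,1,1,1,1,1,1,1,1,2).

From H_k ≅ ker(∂_k) / im(∂_{k+1}) we obtain:

  H_0: rank C_0 − rank ∂_1 = 9 − 8 = 1, and the invariant factors of ∂_1 are all 1, so H_0 ≅ Z.
  H_1: rank ker ∂_1 − rank ∂_2 = (27 − 8) − 18 = 1, and ∂_2 has invariant factor 2 > 1, so H_1 ≅ Z × Z/2.
  H_2: rank ker ∂_2 − rank ∂_3 = (18 − 18) − 0 = 0, and there is no ∂_3, so H_2 ≅ 0.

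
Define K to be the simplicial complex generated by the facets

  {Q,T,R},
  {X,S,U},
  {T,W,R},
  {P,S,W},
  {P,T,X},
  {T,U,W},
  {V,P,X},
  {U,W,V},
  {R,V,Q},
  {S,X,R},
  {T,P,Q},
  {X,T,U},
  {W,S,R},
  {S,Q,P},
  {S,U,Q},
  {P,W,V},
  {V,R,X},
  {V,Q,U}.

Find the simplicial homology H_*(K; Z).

H_0 = Z,  H_1 = Z^2,  H_2 = Z.

K has 9 vertices, 27 edges, 18 triangles.
rank ∂_0 = 0, rank ∂_1 = 8 ⇒ b_0 = 9 − 0 − 8 = 1; all invariant factors of ∂_1 are 1 so no torsion. So H_0 ≅ Z.
rank ∂_1 = 8, rank ∂_2 = 17 ⇒ b_1 = 27 − 8 − 17 = 2; all invariant factors of ∂_2 are 1 so no torsion. So H_1 ≅ Z^2.
rank ∂_2 = 17, rank ∂_3 = 0 ⇒ b_2 = 18 − 17 − 0 = 1. So H_2 ≅ Z.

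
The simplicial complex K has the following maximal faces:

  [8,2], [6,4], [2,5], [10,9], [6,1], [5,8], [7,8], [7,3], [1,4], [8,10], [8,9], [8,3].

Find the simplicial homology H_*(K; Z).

Take the total order 1 < 2 < 3 < 4 < 5 < 6 < 7 < 8 < 9 < 10 on the vertex set. Then K (dimension 1) consists of the simplices:

  0-simplices (10): [1], [2], [3], [4], [5], [6], [7], [8], [9], [10]
  1-simplices (12): [1,4], [1,6], [2,5], [2,8], [3,7], [3,8], [4,6], [5,8], [7,8], [8,9], [8,10], [9,10]

giving chain groups C_0 ≅ Z^10, C_1 ≅ Z^12.

∂_1: C_1 → C_0 maps an edge to its endpoints' difference, ∂[p,q] = q − p.
This gives a 10×12 integer matrix of rank 8; reducing to Smith normal form yields diagonal entries (1,1,1,1,1,1,1,1).

From H_k ≅ ker(∂_k) / im(∂_{k+1}) we obtain:

  H_0: rank C_0 − rank ∂_1 = 10 − 8 = 2, and the invariant factors of ∂_1 are all 1, so H_0 ≅ Z^2.
  H_1: rank ker ∂_1 − rank ∂_2 = (12 − 8) − 0 = 4, and there is no ∂_2, so H_1 ≅ Z^4.

As a check, the Euler characteristic is 10 − 12 = -2, which agrees with 2 − 4 = -2.
(K is a triangulation of the disjoint union of a wedge of 3 circles and the circle S^1.)

H_0 = Z^2,  H_1 = Z^4.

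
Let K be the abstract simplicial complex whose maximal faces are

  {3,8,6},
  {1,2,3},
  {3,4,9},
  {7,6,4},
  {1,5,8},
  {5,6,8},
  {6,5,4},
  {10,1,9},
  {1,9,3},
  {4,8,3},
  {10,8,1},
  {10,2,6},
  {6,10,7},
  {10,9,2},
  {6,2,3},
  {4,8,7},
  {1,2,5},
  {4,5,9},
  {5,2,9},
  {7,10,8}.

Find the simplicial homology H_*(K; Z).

Order the vertices as 1 < 2 < 3 < 4 < 5 < 6 < 7 < 8 < 9 < 10. Listing each simplex with vertices in this order, K has dimension 2 with simplices:

  0-simplices (10): [1], [2], [3], [4], [5], [6], [7], [8], [9], [10]
  1-simplices (30): (30 of them)
  2-simplices (20): (20 of them)

so the chain groups are C_0 ≅ Z^10, C_1 ≅ Z^30, C_2 ≅ Z^20.

Boundary ∂_1: C_1 → C_0 is given by ∂[p,q] = [q] − [p].
The resulting 10×30 matrix has rank 9, and its Smith normal form has invariant factors (1,1,1,1,1,1,1,1,1).

Boundary ∂_2: C_2 → C_1 maps a triangle to the signed sum of its edges. For instance
  ∂[2,9,10] = [9,10] − [2,10] + [2,9],
  ∂[1,5,8] = [5,8] − [1,8] + [1,5].
The resulting 30×20 matrix has rank 20, and its Smith normal form has invariant factors (1,1,1,1,1,1,1,1,1,1,1,1,1,1,1,1,1,1,1,2).

Reading off H_k = ker ∂_k / im ∂_{k+1}:

  H_0: rank C_0 − rank ∂_1 = 10 − 9 = 1, and the invariant factors of ∂_1 are all 1, so H_0 = Z.
  H_1: rank ker ∂_1 − rank ∂_2 = (30 − 9) − 20 = 1, and ∂_2 has invariant factor 2 > 1, so H_1 = Z × Z/2.
  H_2: rank ker ∂_2 − rank ∂_3 = (20 − 20) − 0 = 0, and there is no ∂_3, so H_2 = 0.

H_0 ≅ Z,  H_1 ≅ Z × Z/2,  H_2 = 0.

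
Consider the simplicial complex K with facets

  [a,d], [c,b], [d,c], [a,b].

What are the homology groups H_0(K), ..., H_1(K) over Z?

Fix the vertex order a < b < c < d and write every simplex with vertices in increasing order. Then dim K = 1 and the simplices of K are:

  0-simplices (4): a, b, c, d
  1-simplices (4): ab, ad, bc, cd

Hence C_0 ≅ Z^4, C_1 ≅ Z^4.

Boundary ∂_1: C_1 → C_0 is given by ∂[p,q] = [q] − [p].
This gives a 4×4 integer matrix of rank 3; reducing to Smith normal form yields diagonal entries (1,1,1).

From H_k ≅ ker(∂_k) / im(∂_{k+1}) we obtain:

  H_0: rank C_0 − rank ∂_1 = 4 − 3 = 1, and the invariant factors of ∂_1 are all 1, so H_0 ≅ Z.
  H_1: rank ker ∂_1 − rank ∂_2 = (4 − 3) − 0 = 1, and there is no ∂_2, so H_1 ≅ Z.

(K is a triangulation of the circle S^1.)

H_0 ≅ Z,  H_1 ≅ Z.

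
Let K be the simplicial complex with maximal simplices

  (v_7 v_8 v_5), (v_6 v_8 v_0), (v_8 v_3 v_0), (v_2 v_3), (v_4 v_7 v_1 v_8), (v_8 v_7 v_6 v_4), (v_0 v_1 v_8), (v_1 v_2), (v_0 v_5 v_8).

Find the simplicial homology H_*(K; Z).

K has 9 vertices, 19 edges, 12 triangles, 2 3-simplices.
rank ∂_0 = 0, rank ∂_1 = 8 ⇒ b_0 = 9 − 0 − 8 = 1; all invariant factors of ∂_1 are 1 so no torsion. So H_0 = Z.
rank ∂_1 = 8, rank ∂_2 = 10 ⇒ b_1 = 19 − 8 − 10 = 1; all invariant factors of ∂_2 are 1 so no torsion. So H_1 = Z.
rank ∂_2 = 10, rank ∂_3 = 2 ⇒ b_2 = 12 − 10 − 2 = 0; all invariant factors of ∂_3 are 1 so no torsion. So H_2 = 0.
rank ∂_3 = 2, rank ∂_4 = 0 ⇒ b_3 = 2 − 2 − 0 = 0. So H_3 = 0.

H_0 = Z,  H_1 = Z,  H_2 = 0,  H_3 = 0.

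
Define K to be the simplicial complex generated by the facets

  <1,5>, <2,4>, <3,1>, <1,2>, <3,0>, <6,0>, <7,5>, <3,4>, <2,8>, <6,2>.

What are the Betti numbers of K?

b_0 = 1, b_1 = 2.

Order the vertices as 0 < 1 < 2 < 3 < 4 < 5 < 6 < 7 < 8. Listing each simplex with vertices in this order, K has dimension 1 with simplices:

  0-simplices (9): [0], [1], [2], [3], [4], [5], [6], [7], [8]
  1-simplices (10): [0,3], [0,6], [1,2], [1,3], [1,5], [2,4], [2,6], [2,8], [3,4], [5,7]

giving chain groups C_0 ≅ Z^9, C_1 ≅ Z^10.

Boundary ∂_1: C_1 → C_0 sends each edge [p,q] (with p < q) to q − p. For instance
  ∂[2,8] = [8] − [2].
The 9×10 boundary matrix has rank 8 and Smith normal form diag(1,1,1,1,1,1,1,1).

From H_k ≅ ker(∂_k) / im(∂_{k+1}) we obtain:

  H_0: rank C_0 − rank ∂_1 = 9 − 8 = 1, and the invariant factors of ∂_1 are all 1, so H_0 = Z.
  H_1: rank ker ∂_1 − rank ∂_2 = (10 − 8) − 0 = 2, and there is no ∂_2, so H_1 = Z^2.

Hence the Betti numbers are b_0 = 1, b_1 = 2.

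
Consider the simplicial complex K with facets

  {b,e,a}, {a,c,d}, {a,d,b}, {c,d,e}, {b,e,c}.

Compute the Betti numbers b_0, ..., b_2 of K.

K has 5 vertices, 10 edges, 5 triangles.
rank ∂_0 = 0, rank ∂_1 = 4 ⇒ b_0 = 5 − 0 − 4 = 1; all invariant factors of ∂_1 are 1 so no torsion. So H_0 = Z.
rank ∂_1 = 4, rank ∂_2 = 5 ⇒ b_1 = 10 − 4 − 5 = 1; all invariant factors of ∂_2 are 1 so no torsion. So H_1 = Z.
rank ∂_2 = 5, rank ∂_3 = 0 ⇒ b_2 = 5 − 5 − 0 = 0. So H_2 = 0.

b_0 = 1, b_1 = 1, b_2 = 0.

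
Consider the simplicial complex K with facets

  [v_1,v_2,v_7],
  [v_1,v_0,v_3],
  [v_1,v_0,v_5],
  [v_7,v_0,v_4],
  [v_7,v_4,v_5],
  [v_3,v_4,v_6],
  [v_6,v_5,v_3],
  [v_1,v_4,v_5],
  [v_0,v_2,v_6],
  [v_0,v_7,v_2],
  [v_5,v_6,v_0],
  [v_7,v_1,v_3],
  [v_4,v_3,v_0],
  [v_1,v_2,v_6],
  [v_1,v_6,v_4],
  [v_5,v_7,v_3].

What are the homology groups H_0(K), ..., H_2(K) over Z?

H_0 = Z,  H_1 = Z^2,  H_2 = Z.

K has 8 vertices, 24 edges, 16 triangles.
rank ∂_0 = 0, rank ∂_1 = 7 ⇒ b_0 = 8 − 0 − 7 = 1; all invariant factors of ∂_1 are 1 so no torsion. So H_0 = Z.
rank ∂_1 = 7, rank ∂_2 = 15 ⇒ b_1 = 24 − 7 − 15 = 2; all invariant factors of ∂_2 are 1 so no torsion. So H_1 = Z^2.
rank ∂_2 = 15, rank ∂_3 = 0 ⇒ b_2 = 16 − 15 − 0 = 1. So H_2 = Z.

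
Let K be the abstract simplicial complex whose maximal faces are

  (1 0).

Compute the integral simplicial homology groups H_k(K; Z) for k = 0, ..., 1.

Take the total order 0 < 1 on the vertex set. Then K (dimension 1) consists of the simplices:

  0-simplices (2): [0], [1]
  1-simplices (1): [0,1]

so the chain groups are C_0 ≅ Z^2, C_1 ≅ Z^1.

Boundary ∂_1: C_1 → C_0 sends each edge [p,q] (with p < q) to q − p. For instance
  ∂[0,1] = [1] − [0].
As a 2×1 matrix over Z this has rank 1, with invariant factors (1).

From H_k ≅ ker(∂_k) / im(∂_{k+1}) we obtain:

  H_0: rank C_0 − rank ∂_1 = 2 − 1 = 1, and the invariant factors of ∂_1 are all 1, so H_0 ≅ Z.
  H_1: rank ker ∂_1 − rank ∂_2 = (1 − 1) − 0 = 0, and there is no ∂_2, so H_1 ≅ 0.

As a check, the Euler characteristic is 2 − 1 = 1, which agrees with 1 − 0 = 1.
(K is a triangulation of the 1-simplex.)

H_0 ≅ Z,  H_1 = 0.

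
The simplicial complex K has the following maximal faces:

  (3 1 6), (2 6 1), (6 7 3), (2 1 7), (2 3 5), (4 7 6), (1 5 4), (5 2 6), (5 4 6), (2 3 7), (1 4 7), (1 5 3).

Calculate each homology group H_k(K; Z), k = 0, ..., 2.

H_0 ≅ Z,  H_1 ≅ Z_2,  H_2 = 0.

We work with the vertex ordering 1 < 2 < 3 < 4 < 5 < 6 < 7. The simplices of K, each written with vertices in increasing order, are:

  0-simplices (7): [1], [2], [3], [4], [5], [6], [7]
  1-simplices (18): [1,2], [1,3], [1,4], [1,5], [1,6], [1,7], [2,3], [2,5], [2,6], [2,7], [3,5], [3,6], [3,7], [4,5], [4,6], [4,7], [5,6], [6,7]
  2-simplices (12): [1,2,6], [1,2,7], [1,3,5], [1,3,6], [1,4,5], [1,4,7], [2,3,5], [2,3,7], [2,5,6], [3,6,7], [4,5,6], [4,6,7]

giving chain groups C_0 ≅ Z^7, C_1 ≅ Z^18, C_2 ≅ Z^12.

The boundary map ∂_1: C_1 → C_0 is given by ∂[p,q] = [q] − [p]. For instance
  ∂[4,6] = [6] − [4].
The 7×18 boundary matrix has rank 6 and Smith normal form diag(1,1,1,1,1,1).

Boundary ∂_2: C_2 → C_1 sends each 2-simplex [p,q,r] to [q,r] − [p,r] + [p,q]. For instance
  ∂[1,3,6] = [3,6] − [1,6] + [1,3],
  ∂[1,2,6] = [2,6] − [1,6] + [1,2].
This gives a 18×12 integer matrix of rank 12; reducing to Smith normal form yields diagonal entries (1,1,1,1,1,1,1,1,1,1,1,2).

Computing H_k = (kernel of ∂_k) / (image of ∂_{k+1}):

  H_0: rank C_0 − rank ∂_1 = 7 − 6 = 1, and the invariant factors of ∂_1 are all 1, so H_0 ≅ Z.
  H_1: rank ker ∂_1 − rank ∂_2 = (18 − 6) − 12 = 0, and ∂_2 has invariant factor 2 > 1, so H_1 ≅ Z_2.
  H_2: rank ker ∂_2 − rank ∂_3 = (12 − 12) − 0 = 0, and there is no ∂_3, so H_2 ≅ 0.

As a check, the Euler characteristic is 7 − 18 + 12 = 1, which agrees with 1 − 0 + 0 = 1.
(K is a triangulation of the real projective plane RP^2.)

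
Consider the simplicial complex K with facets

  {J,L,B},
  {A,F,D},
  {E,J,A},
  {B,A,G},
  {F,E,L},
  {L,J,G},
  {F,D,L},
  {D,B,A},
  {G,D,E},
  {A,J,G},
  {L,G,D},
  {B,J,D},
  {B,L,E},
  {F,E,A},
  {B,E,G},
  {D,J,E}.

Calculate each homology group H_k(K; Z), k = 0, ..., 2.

H_0 = Z,  H_1 = Z^2,  H_2 = Z.

Take the total order A < B < D < E < F < G < J < L on the vertex set. Then K (dimension 2) consists of the simplices:

  0-simplices (8): A, B, D, E, F, G, J, L
  1-simplices (24): AB, AD, AE, AF, AG, AJ, BD, BE, BG, BJ, BL, DE, DF, DG, DJ, DL, EF, EG, EJ, EL, FL, GJ, GL, JL
  2-simplices (16): ABD, ABG, ADF, AEF, AEJ, AGJ, BDJ, BEG, BEL, BJL, DEG, DEJ, DFL, DGL, EFL, GJL

giving chain groups C_0 ≅ Z^8, C_1 ≅ Z^24, C_2 ≅ Z^16.

The boundary map ∂_1: C_1 → C_0 sends each edge [p,q] (with p < q) to q − p. For instance
  ∂EF = F − E.
The resulting 8×24 matrix has rank 7, and its Smith normal form has invariant factors (1,1,1,1,1,1,1).

The boundary map ∂_2: C_2 → C_1 acts by ∂[p,q,r] = [q,r] − [p,r] + [p,q]. For instance
  ∂DFL = FL − DL + DF,
  ∂EFL = FL − EL + EF.
The resulting 24×16 matrix has rank 15, and its Smith normal form has invariant factors (1,1,1,1,1,1,1,1,1,1,1,1,1,1,1).

From H_k ≅ ker(∂_k) / im(∂_{k+1}) we obtain:

  H_0: rank C_0 − rank ∂_1 = 8 − 7 = 1, and the invariant factors of ∂_1 are all 1, so H_0 ≅ Z.
  H_1: rank ker ∂_1 − rank ∂_2 = (24 − 7) − 15 = 2, and the invariant factors of ∂_2 are all 1, so H_1 ≅ Z^2.
  H_2: rank ker ∂_2 − rank ∂_3 = (16 − 15) − 0 = 1, and there is no ∂_3, so H_2 ≅ Z.

(K is a triangulation of the torus T^2.)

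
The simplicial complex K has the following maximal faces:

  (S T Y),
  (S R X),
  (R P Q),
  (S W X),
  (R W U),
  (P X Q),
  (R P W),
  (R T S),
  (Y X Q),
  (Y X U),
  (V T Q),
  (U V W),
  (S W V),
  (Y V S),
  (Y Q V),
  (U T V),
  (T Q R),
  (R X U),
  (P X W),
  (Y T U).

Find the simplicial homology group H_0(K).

Fix the vertex order P < Q < R < S < T < U < V < W < X < Y and write every simplex with vertices in increasing order. Then dim K = 2 and the simplices of K are:

  0-simplices (10): P, Q, R, S, T, U, V, W, X, Y
  1-simplices (30): PQ, PR, PW, PX, QR, QT, QV, QX, QY, RS, RT, RU, RW, RX, ST, SV, SW, SX, SY, TU, TV, TY, UV, UW, UX, UY, VW, VY, WX, XY
  2-simplices (20): PQR, PQX, PRW, PWX, QRT, QTV, QVY, QXY, RST, RSX, RUW, RUX, STY, SVW, SVY, SWX, TUV, TUY, UVW, UXY

Hence C_0 ≅ Z^10, C_1 ≅ Z^30, C_2 ≅ Z^20.

Boundary ∂_1: C_1 → C_0 sends each edge [p,q] (with p < q) to q − p.
This gives a 10×30 integer matrix of rank 9; reducing to Smith normal form yields diagonal entries (1,1,1,1,1,1,1,1,1).

The boundary map ∂_2: C_2 → C_1 maps a triangle to the signed sum of its edges. For instance
  ∂QTV = TV − QV + QT,
  ∂SWX = WX − SX + SW.
The resulting 30×20 matrix has rank 20, and its Smith normal form has invariant factors (1,1,1,1,1,1,1,1,1,1,1,1,1,1,1,1,1,1,1,2).

Reading off H_k = ker ∂_k / im ∂_{k+1}:

  H_0: rank C_0 − rank ∂_1 = 10 − 9 = 1, and the invariant factors of ∂_1 are all 1, so H_0 ≅ Z.

H_0 ≅ Z.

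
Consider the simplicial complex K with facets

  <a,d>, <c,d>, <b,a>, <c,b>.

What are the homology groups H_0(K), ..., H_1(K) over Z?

H_0 ≅ Z,  H_1 ≅ Z.

Fix the vertex order a < b < c < d and write every simplex with vertices in increasing order. Then dim K = 1 and the simplices of K are:

  0-simplices (4): a, b, c, d
  1-simplices (4): ab, ad, bc, cd

giving chain groups C_0 ≅ Z^4, C_1 ≅ Z^4.

∂_1: C_1 → C_0 sends each edge [p,q] (with p < q) to q − p.
This gives a 4×4 integer matrix of rank 3; reducing to Smith normal form yields diagonal entries (1,1,1).

Computing H_k = (kernel of ∂_k) / (image of ∂_{k+1}):

  H_0: rank C_0 − rank ∂_1 = 4 − 3 = 1, and the invariant factors of ∂_1 are all 1, so H_0 ≅ Z.
  H_1: rank ker ∂_1 − rank ∂_2 = (4 − 3) − 0 = 1, and there is no ∂_2, so H_1 ≅ Z.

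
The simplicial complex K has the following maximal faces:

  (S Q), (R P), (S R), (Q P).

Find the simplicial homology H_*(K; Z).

H_0 ≅ Z,  H_1 ≅ Z.

Order the vertices as P < Q < R < S. Listing each simplex with vertices in this order, K has dimension 1 with simplices:

  0-simplices (4): P, Q, R, S
  1-simplices (4): PQ, PR, QS, RS

Hence C_0 ≅ Z^4, C_1 ≅ Z^4.

Boundary ∂_1: C_1 → C_0 maps an edge to its endpoints' difference, ∂[p,q] = q − p. For instance
  ∂PR = R − P.
The 4×4 boundary matrix has rank 3 and Smith normal form diag(1,1,1).

Computing H_k = (kernel of ∂_k) / (image of ∂_{k+1}):

  H_0: rank C_0 − rank ∂_1 = 4 − 3 = 1, and the invariant factors of ∂_1 are all 1, so H_0 ≅ Z.
  H_1: rank ker ∂_1 − rank ∂_2 = (4 − 3) − 0 = 1, and there is no ∂_2, so H_1 ≅ Z.

(K is a triangulation of the circle S^1.)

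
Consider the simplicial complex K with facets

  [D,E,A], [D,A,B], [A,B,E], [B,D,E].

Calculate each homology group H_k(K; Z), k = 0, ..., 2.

H_0 ≅ Z,  H_1 = 0,  H_2 ≅ Z.

Take the total order A < B < D < E on the vertex set. Then K (dimension 2) consists of the simplices:

  0-simplices (4): A, B, D, E
  1-simplices (6): AB, AD, AE, BD, BE, DE
  2-simplices (4): ABD, ABE, ADE, BDE

Hence C_0 ≅ Z^4, C_1 ≅ Z^6, C_2 ≅ Z^4.

Boundary ∂_1: C_1 → C_0 is given by ∂[p,q] = [q] − [p].
The 4×6 boundary matrix has rank 3 and Smith normal form diag(1,1,1).

Boundary ∂_2: C_2 → C_1 sends each 2-simplex [p,q,r] to [q,r] − [p,r] + [p,q]. For instance
  ∂ABE = BE − AE + AB,
  ∂ABD = BD − AD + AB.
The resulting 6×4 matrix has rank 3, and its Smith normal form has invariant factors (1,1,1).

Reading off H_k = ker ∂_k / im ∂_{k+1}:

  H_0: rank C_0 − rank ∂_1 = 4 − 3 = 1, and the invariant factors of ∂_1 are all 1, so H_0 ≅ Z.
  H_1: rank ker ∂_1 − rank ∂_2 = (6 − 3) − 3 = 0, and the invariant factors of ∂_2 are all 1, so H_1 ≅ 0.
  H_2: rank ker ∂_2 − rank ∂_3 = (4 − 3) − 0 = 1, and there is no ∂_3, so H_2 ≅ Z.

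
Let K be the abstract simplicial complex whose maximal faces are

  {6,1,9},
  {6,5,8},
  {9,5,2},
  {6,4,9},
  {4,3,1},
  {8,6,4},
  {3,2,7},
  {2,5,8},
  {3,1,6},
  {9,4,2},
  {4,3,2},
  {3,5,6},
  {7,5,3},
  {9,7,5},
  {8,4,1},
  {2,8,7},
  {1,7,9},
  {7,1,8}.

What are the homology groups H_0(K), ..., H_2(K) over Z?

H_0 = Z,  H_1 = Z ⊕ Z/2Z,  H_2 = 0.

Fix the vertex order 1 < 2 < 3 < 4 < 5 < 6 < 7 < 8 < 9 and write every simplex with vertices in increasing order. Then dim K = 2 and the simplices of K are:

  0-simplices (9): [1], [2], [3], [4], [5], [6], [7], [8], [9]
  1-simplices (27): (27 of them)
  2-simplices (18): [1,3,4], [1,3,6], [1,4,8], [1,6,9], [1,7,8], [1,7,9], [2,3,4], [2,3,7], [2,4,9], [2,5,8], [2,5,9], [2,7,8], [3,5,6], [3,5,7], [4,6,8], [4,6,9], [5,6,8], [5,7,9]

so the chain groups are C_0 ≅ Z^9, C_1 ≅ Z^27, C_2 ≅ Z^18.

Boundary ∂_1: C_1 → C_0 maps an edge to its endpoints' difference, ∂[p,q] = q − p. For instance
  ∂[3,4] = [4] − [3].
This gives a 9×27 integer matrix of rank 8; reducing to Smith normal form yields diagonal entries (1,1,1,1,1,1,1,1).

The boundary map ∂_2: C_2 → C_1 maps a triangle to the signed sum of its edges. For instance
  ∂[4,6,9] = [6,9] − [4,9] + [4,6],
  ∂[2,5,9] = [5,9] − [2,9] + [2,5].
The 27×18 boundary matrix has rank 18 and Smith normal form diag(1,1,1,1,1,1,1,1,1,1,1,1,1,1,1,1,1,2).

Computing H_k = (kernel of ∂_k) / (image of ∂_{k+1}):

  H_0: rank C_0 − rank ∂_1 = 9 − 8 = 1, and the invariant factors of ∂_1 are all 1, so H_0 = Z.
  H_1: rank ker ∂_1 − rank ∂_2 = (27 − 8) − 18 = 1, and ∂_2 has invariant factor 2 > 1, so H_1 = Z ⊕ Z/2Z.
  H_2: rank ker ∂_2 − rank ∂_3 = (18 − 18) − 0 = 0, and there is no ∂_3, so H_2 = 0.

As a check, the Euler characteristic is 9 − 27 + 18 = 0, which agrees with 1 − 1 + 0 = 0.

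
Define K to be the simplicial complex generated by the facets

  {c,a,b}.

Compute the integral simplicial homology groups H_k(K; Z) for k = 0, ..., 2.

Take the total order a < b < c on the vertex set. Then K (dimension 2) consists of the simplices:

  0-simplices (3): a, b, c
  1-simplices (3): ab, ac, bc
  2-simplices (1): abc

so the chain groups are C_0 ≅ Z^3, C_1 ≅ Z^3, C_2 ≅ Z^1.

∂_1: C_1 → C_0 is given by ∂[p,q] = [q] − [p].
The resulting 3×3 matrix has rank 2, and its Smith normal form has invariant factors (1,1).

The boundary map ∂_2: C_2 → C_1 acts by ∂[p,q,r] = [q,r] − [p,r] + [p,q]. For instance
  ∂abc = bc − ac + ab.
The resulting 3×1 matrix has rank 1, and its Smith normal form has invariant factors (1).

From H_k ≅ ker(∂_k) / im(∂_{k+1}) we obtain:

  H_0: rank C_0 − rank ∂_1 = 3 − 2 = 1, and the invariant factors of ∂_1 are all 1, so H_0 ≅ Z.
  H_1: rank ker ∂_1 − rank ∂_2 = (3 − 2) − 1 = 0, and the invariant factors of ∂_2 are all 1, so H_1 ≅ 0.
  H_2: rank ker ∂_2 − rank ∂_3 = (1 − 1) − 0 = 0, and there is no ∂_3, so H_2 ≅ 0.

As a check, the Euler characteristic is 3 − 3 + 1 = 1, which agrees with 1 − 0 + 0 = 1.

H_0 ≅ Z,  H_1 = 0,  H_2 = 0.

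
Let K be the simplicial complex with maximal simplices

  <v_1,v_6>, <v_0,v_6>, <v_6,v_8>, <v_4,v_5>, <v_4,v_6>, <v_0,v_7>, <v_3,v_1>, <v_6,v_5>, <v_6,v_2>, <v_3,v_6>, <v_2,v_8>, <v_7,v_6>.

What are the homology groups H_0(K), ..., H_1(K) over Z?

H_0 = Z,  H_1 = Z^4.

Fix the vertex order v_0 < v_1 < v_2 < v_3 < v_4 < v_5 < v_6 < v_7 < v_8 and write every simplex with vertices in increasing order. Then dim K = 1 and the simplices of K are:

  0-simplices (9): [v_0], [v_1], [v_2], [v_3], [v_4], [v_5], [v_6], [v_7], [v_8]
  1-simplices (12): [v_0,v_6], [v_0,v_7], [v_1,v_3], [v_1,v_6], [v_2,v_6], [v_2,v_8], [v_3,v_6], [v_4,v_5], [v_4,v_6], [v_5,v_6], [v_6,v_7], [v_6,v_8]

Hence C_0 ≅ Z^9, C_1 ≅ Z^12.

The boundary map ∂_1: C_1 → C_0 sends each edge [p,q] (with p < q) to q − p.
As a 9×12 matrix over Z this has rank 8, with invariant factors (1,1,1,1,1,1,1,1).

Reading off H_k = ker ∂_k / im ∂_{k+1}:

  H_0: rank C_0 − rank ∂_1 = 9 − 8 = 1, and the invariant factors of ∂_1 are all 1, so H_0 = Z.
  H_1: rank ker ∂_1 − rank ∂_2 = (12 − 8) − 0 = 4, and there is no ∂_2, so H_1 = Z^4.

(K is a triangulation of a wedge of 4 circles.)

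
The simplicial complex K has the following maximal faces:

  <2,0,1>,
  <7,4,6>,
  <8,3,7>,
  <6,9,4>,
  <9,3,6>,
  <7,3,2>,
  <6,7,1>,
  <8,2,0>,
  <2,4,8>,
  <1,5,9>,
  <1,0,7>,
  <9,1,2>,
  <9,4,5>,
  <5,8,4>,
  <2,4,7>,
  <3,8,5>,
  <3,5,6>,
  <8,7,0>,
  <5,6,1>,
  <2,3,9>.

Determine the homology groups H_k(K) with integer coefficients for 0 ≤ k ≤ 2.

Take the total order 0 < 1 < 2 < 3 < 4 < 5 < 6 < 7 < 8 < 9 on the vertex set. Then K (dimension 2) consists of the simplices:

  0-simplices (10): [0], [1], [2], [3], [4], [5], [6], [7], [8], [9]
  1-simplices (30): (30 of them)
  2-simplices (20): (20 of them)

so the chain groups are C_0 ≅ Z^10, C_1 ≅ Z^30, C_2 ≅ Z^20.

The boundary map ∂_1: C_1 → C_0 is given by ∂[p,q] = [q] − [p].
The resulting 10×30 matrix has rank 9, and its Smith normal form has invariant factors (1,1,1,1,1,1,1,1,1).

The boundary map ∂_2: C_2 → C_1 sends each 2-simplex [p,q,r] to [q,r] − [p,r] + [p,q]. For instance
  ∂[1,2,9] = [2,9] − [1,9] + [1,2],
  ∂[3,7,8] = [7,8] − [3,8] + [3,7].
As a 30×20 matrix over Z this has rank 20, with invariant factors (1,1,1,1,1,1,1,1,1,1,1,1,1,1,1,1,1,1,1,2).

Computing H_k = (kernel of ∂_k) / (image of ∂_{k+1}):

  H_0: rank C_0 − rank ∂_1 = 10 − 9 = 1, and the invariant factors of ∂_1 are all 1, so H_0 = Z.
  H_1: rank ker ∂_1 − rank ∂_2 = (30 − 9) − 20 = 1, and ∂_2 has invariant factor 2 > 1, so H_1 = Z ⊕ Z/2.
  H_2: rank ker ∂_2 − rank ∂_3 = (20 − 20) − 0 = 0, and there is no ∂_3, so H_2 = 0.

(K is a triangulation of the Klein bottle.)

H_0 ≅ Z,  H_1 ≅ Z ⊕ Z/2,  H_2 = 0.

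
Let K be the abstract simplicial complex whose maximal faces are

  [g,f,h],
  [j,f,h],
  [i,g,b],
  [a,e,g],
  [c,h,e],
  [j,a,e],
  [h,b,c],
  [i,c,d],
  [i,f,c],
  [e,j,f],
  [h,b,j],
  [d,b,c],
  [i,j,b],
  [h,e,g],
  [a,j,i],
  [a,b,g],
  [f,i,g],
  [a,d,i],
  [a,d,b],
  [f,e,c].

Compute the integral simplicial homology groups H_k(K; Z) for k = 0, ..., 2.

We work with the vertex ordering a < b < c < d < e < f < g < h < i < j. The simplices of K, each written with vertices in increasing order, are:

  0-simplices (10): a, b, c, d, e, f, g, h, i, j
  1-simplices (30): ab, ad, ae, ag, ai, aj, bc, bd, bg, bh, bi, bj, cd, ce, cf, ch, ci, di, ef, eg, eh, ej, fg, fh, fi, fj, gh, gi, hj, ij
  2-simplices (20): abd, abg, adi, aeg, aej, aij, bcd, bch, bgi, bhj, bij, cdi, cef, ceh, cfi, efj, egh, fgh, fgi, fhj

so the chain groups are C_0 ≅ Z^10, C_1 ≅ Z^30, C_2 ≅ Z^20.

Boundary ∂_1: C_1 → C_0 sends each edge [p,q] (with p < q) to q − p. For instance
  ∂ag = g − a.
As a 10×30 matrix over Z this has rank 9, with invariant factors (1,1,1,1,1,1,1,1,1).

Boundary ∂_2: C_2 → C_1 acts by ∂[p,q,r] = [q,r] − [p,r] + [p,q]. For instance
  ∂aeg = eg − ag + ae,
  ∂cef = ef − cf + ce.
As a 30×20 matrix over Z this has rank 20, with invariant factors (1,1,1,1,1,1,1,1,1,1,1,1,1,1,1,1,1,1,1,2).

Reading off H_k = ker ∂_k / im ∂_{k+1}:

  H_0: rank C_0 − rank ∂_1 = 10 − 9 = 1, and the invariant factors of ∂_1 are all 1, so H_0 ≅ Z.
  H_1: rank ker ∂_1 − rank ∂_2 = (30 − 9) − 20 = 1, and ∂_2 has invariant factor 2 > 1, so H_1 ≅ Z ⊕ Z/2.
  H_2: rank ker ∂_2 − rank ∂_3 = (20 − 20) − 0 = 0, and there is no ∂_3, so H_2 ≅ 0.

(K is a triangulation of the Klein bottle.)

H_0 = Z,  H_1 = Z ⊕ Z/2,  H_2 = 0.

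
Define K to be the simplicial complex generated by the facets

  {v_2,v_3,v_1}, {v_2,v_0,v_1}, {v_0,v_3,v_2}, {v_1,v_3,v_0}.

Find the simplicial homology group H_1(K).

Fix the vertex order v_0 < v_1 < v_2 < v_3 and write every simplex with vertices in increasing order. Then dim K = 2 and the simplices of K are:

  0-simplices (4): [v_0], [v_1], [v_2], [v_3]
  1-simplices (6): [v_0,v_1], [v_0,v_2], [v_0,v_3], [v_1,v_2], [v_1,v_3], [v_2,v_3]
  2-simplices (4): [v_0,v_1,v_2], [v_0,v_1,v_3], [v_0,v_2,v_3], [v_1,v_2,v_3]

so the chain groups are C_0 ≅ Z^4, C_1 ≅ Z^6, C_2 ≅ Z^4.

The boundary map ∂_1: C_1 → C_0 is given by ∂[p,q] = [q] − [p]. For instance
  ∂[v_0,v_3] = [v_3] − [v_0].
The 4×6 boundary matrix has rank 3 and Smith normal form diag(1,1,1).

The boundary map ∂_2: C_2 → C_1 sends each 2-simplex [p,q,r] to [q,r] − [p,r] + [p,q]. For instance
  ∂[v_0,v_2,v_3] = [v_2,v_3] − [v_0,v_3] + [v_0,v_2],
  ∂[v_0,v_1,v_3] = [v_1,v_3] − [v_0,v_3] + [v_0,v_1].
As a 6×4 matrix over Z this has rank 3, with invariant factors (1,1,1).

Reading off H_k = ker ∂_k / im ∂_{k+1}:

  H_1: rank ker ∂_1 − rank ∂_2 = (6 − 3) − 3 = 0, and the invariant factors of ∂_2 are all 1, so H_1 ≅ 0.

H_1 ≅ 0.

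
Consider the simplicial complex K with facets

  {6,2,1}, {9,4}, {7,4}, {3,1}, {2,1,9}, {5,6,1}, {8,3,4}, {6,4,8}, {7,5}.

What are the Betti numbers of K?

b_0 = 1, b_1 = 3, b_2 = 0.

We work with the vertex ordering 1 < 2 < 3 < 4 < 5 < 6 < 7 < 8 < 9. The simplices of K, each written with vertices in increasing order, are:

  0-simplices (9): [1], [2], [3], [4], [5], [6], [7], [8], [9]
  1-simplices (16): [1,2], [1,3], [1,5], [1,6], [1,9], [2,6], [2,9], [3,4], [3,8], [4,6], [4,7], [4,8], [4,9], [5,6], [5,7], [6,8]
  2-simplices (5): [1,2,6], [1,2,9], [1,5,6], [3,4,8], [4,6,8]

Hence C_0 ≅ Z^9, C_1 ≅ Z^16, C_2 ≅ Z^5.

The boundary map ∂_1: C_1 → C_0 maps an edge to its endpoints' difference, ∂[p,q] = q − p.
The 9×16 boundary matrix has rank 8 and Smith normal form diag(1,1,1,1,1,1,1,1).

The boundary map ∂_2: C_2 → C_1 maps a triangle to the signed sum of its edges. For instance
  ∂[3,4,8] = [4,8] − [3,8] + [3,4],
  ∂[1,2,6] = [2,6] − [1,6] + [1,2].
The 16×5 boundary matrix has rank 5 and Smith normal form diag(1,1,1,1,1).

Now H_k = ker ∂_k / im ∂_{k+1}, so:

  H_0: rank C_0 − rank ∂_1 = 9 − 8 = 1, and the invariant factors of ∂_1 are all 1, so H_0 = Z.
  H_1: rank ker ∂_1 − rank ∂_2 = (16 − 8) − 5 = 3, and the invariant factors of ∂_2 are all 1, so H_1 = Z^3.
  H_2: rank ker ∂_2 − rank ∂_3 = (5 − 5) − 0 = 0, and there is no ∂_3, so H_2 = 0.

Hence the Betti numbers are b_0 = 1, b_1 = 3, b_2 = 0.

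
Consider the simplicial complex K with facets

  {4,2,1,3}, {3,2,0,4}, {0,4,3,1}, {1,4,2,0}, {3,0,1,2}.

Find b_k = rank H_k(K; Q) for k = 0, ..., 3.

b_0 = 1, b_1 = 0, b_2 = 0, b_3 = 1.

Fix the vertex order 0 < 1 < 2 < 3 < 4 and write every simplex with vertices in increasing order. Then dim K = 3 and the simplices of K are:

  0-simplices (5): [0], [1], [2], [3], [4]
  1-simplices (10): [0,1], [0,2], [0,3], [0,4], [1,2], [1,3], [1,4], [2,3], [2,4], [3,4]
  2-simplices (10): [0,1,2], [0,1,3], [0,1,4], [0,2,3], [0,2,4], [0,3,4], [1,2,3], [1,2,4], [1,3,4], [2,3,4]
  3-simplices (5): [0,1,2,3], [0,1,2,4], [0,1,3,4], [0,2,3,4], [1,2,3,4]

giving chain groups C_0 ≅ Z^5, C_1 ≅ Z^10, C_2 ≅ Z^10, C_3 ≅ Z^5.

Boundary ∂_1: C_1 → C_0 sends each edge [p,q] (with p < q) to q − p. For instance
  ∂[3,4] = [4] − [3].
The resulting 5×10 matrix has rank 4, and its Smith normal form has invariant factors (1,1,1,1).

Boundary ∂_2: C_2 → C_1 maps a triangle to the signed sum of its edges. For instance
  ∂[0,2,4] = [2,4] − [0,4] + [0,2],
  ∂[1,2,4] = [2,4] − [1,4] + [1,2].
This gives a 10×10 integer matrix of rank 6; reducing to Smith normal form yields diagonal entries (1,1,1,1,1,1).

Boundary ∂_3: C_3 → C_2 sends each 3-simplex σ to the alternating sum Σ_i (−1)^i (σ with its i-th vertex removed). For instance
  ∂[1,2,3,4] = [2,3,4] − [1,3,4] + [1,2,4] − [1,2,3],
  ∂[0,1,2,3] = [1,2,3] − [0,2,3] + [0,1,3] − [0,1,2].
The 10×5 boundary matrix has rank 4 and Smith normal form diag(1,1,1,1).

From H_k ≅ ker(∂_k) / im(∂_{k+1}) we obtain:

  H_0: rank C_0 − rank ∂_1 = 5 − 4 = 1, and the invariant factors of ∂_1 are all 1, so H_0 ≅ Z.
  H_1: rank ker ∂_1 − rank ∂_2 = (10 − 4) − 6 = 0, and the invariant factors of ∂_2 are all 1, so H_1 ≅ 0.
  H_2: rank ker ∂_2 − rank ∂_3 = (10 − 6) − 4 = 0, and the invariant factors of ∂_3 are all 1, so H_2 ≅ 0.
  H_3: rank ker ∂_3 − rank ∂_4 = (5 − 4) − 0 = 1, and there is no ∂_4, so H_3 ≅ Z.

As a check, the Euler characteristic is 5 − 10 + 10 − 5 = 0, which agrees with 1 − 0 + 0 − 1 = 0.

Hence the Betti numbers are b_0 = 1, b_1 = 0, b_2 = 0, b_3 = 1.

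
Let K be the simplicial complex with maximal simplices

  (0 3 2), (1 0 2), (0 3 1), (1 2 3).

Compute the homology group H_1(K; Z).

H_1 = 0.

Fix the vertex order 0 < 1 < 2 < 3 and write every simplex with vertices in increasing order. Then dim K = 2 and the simplices of K are:

  0-simplices (4): [0], [1], [2], [3]
  1-simplices (6): [0,1], [0,2], [0,3], [1,2], [1,3], [2,3]
  2-simplices (4): [0,1,2], [0,1,3], [0,2,3], [1,2,3]

Hence C_0 ≅ Z^4, C_1 ≅ Z^6, C_2 ≅ Z^4.

The boundary map ∂_1: C_1 → C_0 is given by ∂[p,q] = [q] − [p]. For instance
  ∂[2,3] = [3] − [2].
As a 4×6 matrix over Z this has rank 3, with invariant factors (1,1,1).

The boundary map ∂_2: C_2 → C_1 maps a triangle to the signed sum of its edges. For instance
  ∂[0,1,2] = [1,2] − [0,2] + [0,1],
  ∂[0,2,3] = [2,3] − [0,3] + [0,2].
The 6×4 boundary matrix has rank 3 and Smith normal form diag(1,1,1).

Reading off H_k = ker ∂_k / im ∂_{k+1}:

  H_1: rank ker ∂_1 − rank ∂_2 = (6 − 3) − 3 = 0, and the invariant factors of ∂_2 are all 1, so H_1 ≅ 0.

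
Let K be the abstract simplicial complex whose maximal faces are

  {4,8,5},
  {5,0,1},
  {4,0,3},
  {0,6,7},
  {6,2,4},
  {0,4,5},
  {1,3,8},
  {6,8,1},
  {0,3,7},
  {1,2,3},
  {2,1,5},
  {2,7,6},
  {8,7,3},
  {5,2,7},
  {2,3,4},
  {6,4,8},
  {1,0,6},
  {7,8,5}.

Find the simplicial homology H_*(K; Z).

Order the vertices as 0 < 1 < 2 < 3 < 4 < 5 < 6 < 7 < 8. Listing each simplex with vertices in this order, K has dimension 2 with simplices:

  0-simplices (9): [0], [1], [2], [3], [4], [5], [6], [7], [8]
  1-simplices (27): (27 of them)
  2-simplices (18): [0,1,5], [0,1,6], [0,3,4], [0,3,7], [0,4,5], [0,6,7], [1,2,3], [1,2,5], [1,3,8], [1,6,8], [2,3,4], [2,4,6], [2,5,7], [2,6,7], [3,7,8], [4,5,8], [4,6,8], [5,7,8]

Hence C_0 ≅ Z^9, C_1 ≅ Z^27, C_2 ≅ Z^18.

Boundary ∂_1: C_1 → C_0 is given by ∂[p,q] = [q] − [p]. For instance
  ∂[3,4] = [4] − [3].
The 9×27 boundary matrix has rank 8 and Smith normal form diag(1,1,1,1,1,1,1,1).

Boundary ∂_2: C_2 → C_1 sends each 2-simplex [p,q,r] to [q,r] − [p,r] + [p,q]. For instance
  ∂[0,4,5] = [4,5] − [0,5] + [0,4],
  ∂[1,6,8] = [6,8] − [1,8] + [1,6].
The 27×18 boundary matrix has rank 17 and Smith normal form diag(1,1,1,1,1,1,1,1,1,1,1,1,1,1,1,1,1).

Computing H_k = (kernel of ∂_k) / (image of ∂_{k+1}):

  H_0: rank C_0 − rank ∂_1 = 9 − 8 = 1, and the invariant factors of ∂_1 are all 1, so H_0 ≅ Z.
  H_1: rank ker ∂_1 − rank ∂_2 = (27 − 8) − 17 = 2, and the invariant factors of ∂_2 are all 1, so H_1 ≅ Z^2.
  H_2: rank ker ∂_2 − rank ∂_3 = (18 − 17) − 0 = 1, and there is no ∂_3, so H_2 ≅ Z.

H_0 ≅ Z,  H_1 ≅ Z^2,  H_2 ≅ Z.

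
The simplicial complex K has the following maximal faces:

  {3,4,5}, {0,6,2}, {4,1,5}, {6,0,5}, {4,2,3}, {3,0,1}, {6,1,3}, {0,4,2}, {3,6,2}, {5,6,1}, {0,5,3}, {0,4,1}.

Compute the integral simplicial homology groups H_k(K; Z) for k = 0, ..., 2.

H_0 ≅ Z,  H_1 ≅ Z/2,  H_2 = 0.

Order the vertices as 0 < 1 < 2 < 3 < 4 < 5 < 6. Listing each simplex with vertices in this order, K has dimension 2 with simplices:

  0-simplices (7): [0], [1], [2], [3], [4], [5], [6]
  1-simplices (18): [0,1], [0,2], [0,3], [0,4], [0,5], [0,6], [1,3], [1,4], [1,5], [1,6], [2,3], [2,4], [2,6], [3,4], [3,5], [3,6], [4,5], [5,6]
  2-simplices (12): [0,1,3], [0,1,4], [0,2,4], [0,2,6], [0,3,5], [0,5,6], [1,3,6], [1,4,5], [1,5,6], [2,3,4], [2,3,6], [3,4,5]

so the chain groups are C_0 ≅ Z^7, C_1 ≅ Z^18, C_2 ≅ Z^12.

The boundary map ∂_1: C_1 → C_0 maps an edge to its endpoints' difference, ∂[p,q] = q − p. For instance
  ∂[0,2] = [2] − [0].
The 7×18 boundary matrix has rank 6 and Smith normal form diag(1,1,1,1,1,1).

Boundary ∂_2: C_2 → C_1 sends each 2-simplex [p,q,r] to [q,r] − [p,r] + [p,q]. For instance
  ∂[1,3,6] = [3,6] − [1,6] + [1,3],
  ∂[1,5,6] = [5,6] − [1,6] + [1,5].
This gives a 18×12 integer matrix of rank 12; reducing to Smith normal form yields diagonal entries (1,1,1,1,1,1,1,1,1,1,1,2).

From H_k ≅ ker(∂_k) / im(∂_{k+1}) we obtain:

  H_0: rank C_0 − rank ∂_1 = 7 − 6 = 1, and the invariant factors of ∂_1 are all 1, so H_0 = Z.
  H_1: rank ker ∂_1 − rank ∂_2 = (18 − 6) − 12 = 0, and ∂_2 has invariant factor 2 > 1, so H_1 = Z/2.
  H_2: rank ker ∂_2 − rank ∂_3 = (12 − 12) − 0 = 0, and there is no ∂_3, so H_2 = 0.

(K is a triangulation of the real projective plane RP^2.)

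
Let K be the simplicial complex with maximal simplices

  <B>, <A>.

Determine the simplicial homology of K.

Take the total order A < B on the vertex set. Then K (dimension 0) consists of the simplices:

  0-simplices (2): A, B

so the chain groups are C_0 ≅ Z^2.

Reading off H_k = ker ∂_k / im ∂_{k+1}:

  H_0: rank C_0 − rank ∂_1 = 2 − 0 = 2, and there is no ∂_1, so H_0 = Z^2.

(K is a triangulation of a set of 2 points.)

H_0 ≅ Z^2.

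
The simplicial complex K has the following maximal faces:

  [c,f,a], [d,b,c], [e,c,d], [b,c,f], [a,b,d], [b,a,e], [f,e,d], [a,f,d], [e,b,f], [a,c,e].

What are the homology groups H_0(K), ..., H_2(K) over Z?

H_0 = Z,  H_1 = Z/2Z,  H_2 = 0.

Order the vertices as a < b < c < d < e < f. Listing each simplex with vertices in this order, K has dimension 2 with simplices:

  0-simplices (6): a, b, c, d, e, f
  1-simplices (15): ab, ac, ad, ae, af, bc, bd, be, bf, cd, ce, cf, de, df, ef
  2-simplices (10): abd, abe, ace, acf, adf, bcd, bcf, bef, cde, def

Hence C_0 ≅ Z^6, C_1 ≅ Z^15, C_2 ≅ Z^10.

The boundary map ∂_1: C_1 → C_0 sends each edge [p,q] (with p < q) to q − p.
As a 6×15 matrix over Z this has rank 5, with invariant factors (1,1,1,1,1).

The boundary map ∂_2: C_2 → C_1 acts by ∂[p,q,r] = [q,r] − [p,r] + [p,q]. For instance
  ∂ace = ce − ae + ac,
  ∂bcd = cd − bd + bc.
The resulting 15×10 matrix has rank 10, and its Smith normal form has invariant factors (1,1,1,1,1,1,1,1,1,2).

Reading off H_k = ker ∂_k / im ∂_{k+1}:

  H_0: rank C_0 − rank ∂_1 = 6 − 5 = 1, and the invariant factors of ∂_1 are all 1, so H_0 ≅ Z.
  H_1: rank ker ∂_1 − rank ∂_2 = (15 − 5) − 10 = 0, and ∂_2 has invariant factor 2 > 1, so H_1 ≅ Z/2Z.
  H_2: rank ker ∂_2 − rank ∂_3 = (10 − 10) − 0 = 0, and there is no ∂_3, so H_2 ≅ 0.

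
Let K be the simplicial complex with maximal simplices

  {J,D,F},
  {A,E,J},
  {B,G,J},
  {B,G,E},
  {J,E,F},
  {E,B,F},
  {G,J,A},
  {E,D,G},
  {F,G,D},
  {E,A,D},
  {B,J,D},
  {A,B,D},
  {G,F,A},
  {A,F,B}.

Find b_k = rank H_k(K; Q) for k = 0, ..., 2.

b_0 = 1, b_1 = 2, b_2 = 1.

We work with the vertex ordering A < B < D < E < F < G < J. The simplices of K, each written with vertices in increasing order, are:

  0-simplices (7): A, B, D, E, F, G, J
  1-simplices (21): AB, AD, AE, AF, AG, AJ, BD, BE, BF, BG, BJ, DE, DF, DG, DJ, EF, EG, EJ, FG, FJ, GJ
  2-simplices (14): ABD, ABF, ADE, AEJ, AFG, AGJ, BDJ, BEF, BEG, BGJ, DEG, DFG, DFJ, EFJ

so the chain groups are C_0 ≅ Z^7, C_1 ≅ Z^21, C_2 ≅ Z^14.

The boundary map ∂_1: C_1 → C_0 sends each edge [p,q] (with p < q) to q − p. For instance
  ∂AE = E − A.
This gives a 7×21 integer matrix of rank 6; reducing to Smith normal form yields diagonal entries (1,1,1,1,1,1).

∂_2: C_2 → C_1 sends each 2-simplex [p,q,r] to [q,r] − [p,r] + [p,q]. For instance
  ∂BEF = EF − BF + BE,
  ∂AEJ = EJ − AJ + AE.
As a 21×14 matrix over Z this has rank 13, with invariant factors (1,1,1,1,1,1,1,1,1,1,1,1,1).

Computing H_k = (kernel of ∂_k) / (image of ∂_{k+1}):

  H_0: rank C_0 − rank ∂_1 = 7 − 6 = 1, and the invariant factors of ∂_1 are all 1, so H_0 = Z.
  H_1: rank ker ∂_1 − rank ∂_2 = (21 − 6) − 13 = 2, and the invariant factors of ∂_2 are all 1, so H_1 = Z^2.
  H_2: rank ker ∂_2 − rank ∂_3 = (14 − 13) − 0 = 1, and there is no ∂_3, so H_2 = Z.

Hence the Betti numbers are b_0 = 1, b_1 = 2, b_2 = 1.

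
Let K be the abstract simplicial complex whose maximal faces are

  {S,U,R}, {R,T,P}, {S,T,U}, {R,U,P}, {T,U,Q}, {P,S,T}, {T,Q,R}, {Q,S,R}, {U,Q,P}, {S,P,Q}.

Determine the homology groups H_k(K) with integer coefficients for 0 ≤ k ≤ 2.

Fix the vertex order P < Q < R < S < T < U and write every simplex with vertices in increasing order. Then dim K = 2 and the simplices of K are:

  0-simplices (6): P, Q, R, S, T, U
  1-simplices (15): PQ, PR, PS, PT, PU, QR, QS, QT, QU, RS, RT, RU, ST, SU, TU
  2-simplices (10): PQS, PQU, PRT, PRU, PST, QRS, QRT, QTU, RSU, STU

so the chain groups are C_0 ≅ Z^6, C_1 ≅ Z^15, C_2 ≅ Z^10.

∂_1: C_1 → C_0 sends each edge [p,q] (with p < q) to q − p.
As a 6×15 matrix over Z this has rank 5, with invariant factors (1,1,1,1,1).

Boundary ∂_2: C_2 → C_1 sends each 2-simplex [p,q,r] to [q,r] − [p,r] + [p,q]. For instance
  ∂QTU = TU − QU + QT,
  ∂PQS = QS − PS + PQ.
This gives a 15×10 integer matrix of rank 10; reducing to Smith normal form yields diagonal entries (1,1,1,1,1,1,1,1,1,2).

Reading off H_k = ker ∂_k / im ∂_{k+1}:

  H_0: rank C_0 − rank ∂_1 = 6 − 5 = 1, and the invariant factors of ∂_1 are all 1, so H_0 = Z.
  H_1: rank ker ∂_1 − rank ∂_2 = (15 − 5) − 10 = 0, and ∂_2 has invariant factor 2 > 1, so H_1 = Z_2.
  H_2: rank ker ∂_2 − rank ∂_3 = (10 − 10) − 0 = 0, and there is no ∂_3, so H_2 = 0.

H_0 = Z,  H_1 = Z_2,  H_2 = 0.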